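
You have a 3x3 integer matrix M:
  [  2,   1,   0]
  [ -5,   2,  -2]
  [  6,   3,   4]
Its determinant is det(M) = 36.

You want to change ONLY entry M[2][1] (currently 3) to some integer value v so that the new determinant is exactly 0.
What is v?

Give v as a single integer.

det is linear in entry M[2][1]: det = old_det + (v - 3) * C_21
Cofactor C_21 = 4
Want det = 0: 36 + (v - 3) * 4 = 0
  (v - 3) = -36 / 4 = -9
  v = 3 + (-9) = -6

Answer: -6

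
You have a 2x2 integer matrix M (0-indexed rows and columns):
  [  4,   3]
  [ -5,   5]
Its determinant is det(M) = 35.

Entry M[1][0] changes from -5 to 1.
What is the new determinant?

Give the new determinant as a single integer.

det is linear in row 1: changing M[1][0] by delta changes det by delta * cofactor(1,0).
Cofactor C_10 = (-1)^(1+0) * minor(1,0) = -3
Entry delta = 1 - -5 = 6
Det delta = 6 * -3 = -18
New det = 35 + -18 = 17

Answer: 17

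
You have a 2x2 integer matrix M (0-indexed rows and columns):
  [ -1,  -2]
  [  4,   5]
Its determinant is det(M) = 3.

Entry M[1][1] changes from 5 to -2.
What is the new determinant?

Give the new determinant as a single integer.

Answer: 10

Derivation:
det is linear in row 1: changing M[1][1] by delta changes det by delta * cofactor(1,1).
Cofactor C_11 = (-1)^(1+1) * minor(1,1) = -1
Entry delta = -2 - 5 = -7
Det delta = -7 * -1 = 7
New det = 3 + 7 = 10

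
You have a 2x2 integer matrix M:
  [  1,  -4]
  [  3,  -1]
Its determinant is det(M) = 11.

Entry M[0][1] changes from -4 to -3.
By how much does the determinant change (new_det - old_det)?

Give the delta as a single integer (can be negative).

Cofactor C_01 = -3
Entry delta = -3 - -4 = 1
Det delta = entry_delta * cofactor = 1 * -3 = -3

Answer: -3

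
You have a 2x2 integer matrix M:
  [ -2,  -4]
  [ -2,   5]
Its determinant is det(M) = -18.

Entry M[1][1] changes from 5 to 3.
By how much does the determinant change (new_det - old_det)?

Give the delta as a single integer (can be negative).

Answer: 4

Derivation:
Cofactor C_11 = -2
Entry delta = 3 - 5 = -2
Det delta = entry_delta * cofactor = -2 * -2 = 4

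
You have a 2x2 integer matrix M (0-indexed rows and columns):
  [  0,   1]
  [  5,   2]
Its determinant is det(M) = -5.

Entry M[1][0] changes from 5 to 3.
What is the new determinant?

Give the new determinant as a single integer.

Answer: -3

Derivation:
det is linear in row 1: changing M[1][0] by delta changes det by delta * cofactor(1,0).
Cofactor C_10 = (-1)^(1+0) * minor(1,0) = -1
Entry delta = 3 - 5 = -2
Det delta = -2 * -1 = 2
New det = -5 + 2 = -3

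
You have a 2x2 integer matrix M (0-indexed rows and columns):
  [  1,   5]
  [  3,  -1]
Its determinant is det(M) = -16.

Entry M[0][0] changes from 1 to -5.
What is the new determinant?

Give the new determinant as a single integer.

Answer: -10

Derivation:
det is linear in row 0: changing M[0][0] by delta changes det by delta * cofactor(0,0).
Cofactor C_00 = (-1)^(0+0) * minor(0,0) = -1
Entry delta = -5 - 1 = -6
Det delta = -6 * -1 = 6
New det = -16 + 6 = -10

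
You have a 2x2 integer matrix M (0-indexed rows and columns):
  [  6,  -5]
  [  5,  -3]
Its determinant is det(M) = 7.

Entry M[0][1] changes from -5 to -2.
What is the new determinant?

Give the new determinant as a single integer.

det is linear in row 0: changing M[0][1] by delta changes det by delta * cofactor(0,1).
Cofactor C_01 = (-1)^(0+1) * minor(0,1) = -5
Entry delta = -2 - -5 = 3
Det delta = 3 * -5 = -15
New det = 7 + -15 = -8

Answer: -8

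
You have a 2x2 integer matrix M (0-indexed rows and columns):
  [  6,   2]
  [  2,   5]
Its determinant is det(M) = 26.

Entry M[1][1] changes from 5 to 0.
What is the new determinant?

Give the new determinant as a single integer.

det is linear in row 1: changing M[1][1] by delta changes det by delta * cofactor(1,1).
Cofactor C_11 = (-1)^(1+1) * minor(1,1) = 6
Entry delta = 0 - 5 = -5
Det delta = -5 * 6 = -30
New det = 26 + -30 = -4

Answer: -4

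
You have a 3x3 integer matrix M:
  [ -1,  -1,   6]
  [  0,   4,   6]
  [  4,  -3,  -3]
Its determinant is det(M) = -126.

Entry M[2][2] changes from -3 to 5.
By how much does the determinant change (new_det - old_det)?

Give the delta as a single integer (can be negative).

Cofactor C_22 = -4
Entry delta = 5 - -3 = 8
Det delta = entry_delta * cofactor = 8 * -4 = -32

Answer: -32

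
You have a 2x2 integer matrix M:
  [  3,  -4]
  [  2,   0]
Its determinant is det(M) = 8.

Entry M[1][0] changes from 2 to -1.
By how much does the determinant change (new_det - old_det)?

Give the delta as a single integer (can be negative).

Answer: -12

Derivation:
Cofactor C_10 = 4
Entry delta = -1 - 2 = -3
Det delta = entry_delta * cofactor = -3 * 4 = -12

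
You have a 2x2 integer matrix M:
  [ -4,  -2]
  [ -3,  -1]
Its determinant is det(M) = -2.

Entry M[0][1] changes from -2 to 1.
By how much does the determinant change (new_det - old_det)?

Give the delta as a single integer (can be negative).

Answer: 9

Derivation:
Cofactor C_01 = 3
Entry delta = 1 - -2 = 3
Det delta = entry_delta * cofactor = 3 * 3 = 9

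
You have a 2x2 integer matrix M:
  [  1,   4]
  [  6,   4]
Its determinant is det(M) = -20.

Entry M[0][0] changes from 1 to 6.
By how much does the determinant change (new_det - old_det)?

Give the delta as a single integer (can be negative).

Cofactor C_00 = 4
Entry delta = 6 - 1 = 5
Det delta = entry_delta * cofactor = 5 * 4 = 20

Answer: 20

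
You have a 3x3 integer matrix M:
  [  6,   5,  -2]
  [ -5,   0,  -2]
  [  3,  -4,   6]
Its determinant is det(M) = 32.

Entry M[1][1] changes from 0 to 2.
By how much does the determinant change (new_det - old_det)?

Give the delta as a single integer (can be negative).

Answer: 84

Derivation:
Cofactor C_11 = 42
Entry delta = 2 - 0 = 2
Det delta = entry_delta * cofactor = 2 * 42 = 84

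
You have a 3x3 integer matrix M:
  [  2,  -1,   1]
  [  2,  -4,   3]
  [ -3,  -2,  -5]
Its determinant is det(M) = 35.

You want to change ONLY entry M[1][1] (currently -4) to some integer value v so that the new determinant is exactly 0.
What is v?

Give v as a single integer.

Answer: 1

Derivation:
det is linear in entry M[1][1]: det = old_det + (v - -4) * C_11
Cofactor C_11 = -7
Want det = 0: 35 + (v - -4) * -7 = 0
  (v - -4) = -35 / -7 = 5
  v = -4 + (5) = 1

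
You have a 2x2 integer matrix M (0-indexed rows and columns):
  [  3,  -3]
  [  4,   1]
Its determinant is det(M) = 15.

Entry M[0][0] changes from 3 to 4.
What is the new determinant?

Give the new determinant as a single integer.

Answer: 16

Derivation:
det is linear in row 0: changing M[0][0] by delta changes det by delta * cofactor(0,0).
Cofactor C_00 = (-1)^(0+0) * minor(0,0) = 1
Entry delta = 4 - 3 = 1
Det delta = 1 * 1 = 1
New det = 15 + 1 = 16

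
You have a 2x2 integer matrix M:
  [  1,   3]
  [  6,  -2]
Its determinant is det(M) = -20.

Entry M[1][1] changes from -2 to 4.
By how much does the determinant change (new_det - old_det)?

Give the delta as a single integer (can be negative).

Cofactor C_11 = 1
Entry delta = 4 - -2 = 6
Det delta = entry_delta * cofactor = 6 * 1 = 6

Answer: 6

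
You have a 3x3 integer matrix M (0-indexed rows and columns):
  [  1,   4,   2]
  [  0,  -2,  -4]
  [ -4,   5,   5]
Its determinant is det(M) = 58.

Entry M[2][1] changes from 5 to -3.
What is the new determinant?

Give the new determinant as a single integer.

det is linear in row 2: changing M[2][1] by delta changes det by delta * cofactor(2,1).
Cofactor C_21 = (-1)^(2+1) * minor(2,1) = 4
Entry delta = -3 - 5 = -8
Det delta = -8 * 4 = -32
New det = 58 + -32 = 26

Answer: 26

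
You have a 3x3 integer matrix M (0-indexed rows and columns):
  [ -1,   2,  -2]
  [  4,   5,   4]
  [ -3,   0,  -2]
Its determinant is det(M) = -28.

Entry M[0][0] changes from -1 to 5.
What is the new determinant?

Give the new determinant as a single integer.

det is linear in row 0: changing M[0][0] by delta changes det by delta * cofactor(0,0).
Cofactor C_00 = (-1)^(0+0) * minor(0,0) = -10
Entry delta = 5 - -1 = 6
Det delta = 6 * -10 = -60
New det = -28 + -60 = -88

Answer: -88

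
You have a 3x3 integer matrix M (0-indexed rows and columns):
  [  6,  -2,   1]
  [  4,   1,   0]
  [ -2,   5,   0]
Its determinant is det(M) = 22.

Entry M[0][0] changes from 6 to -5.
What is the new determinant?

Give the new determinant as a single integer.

det is linear in row 0: changing M[0][0] by delta changes det by delta * cofactor(0,0).
Cofactor C_00 = (-1)^(0+0) * minor(0,0) = 0
Entry delta = -5 - 6 = -11
Det delta = -11 * 0 = 0
New det = 22 + 0 = 22

Answer: 22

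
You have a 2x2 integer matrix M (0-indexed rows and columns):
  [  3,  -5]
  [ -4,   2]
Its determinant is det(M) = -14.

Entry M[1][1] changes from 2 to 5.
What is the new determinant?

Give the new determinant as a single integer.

det is linear in row 1: changing M[1][1] by delta changes det by delta * cofactor(1,1).
Cofactor C_11 = (-1)^(1+1) * minor(1,1) = 3
Entry delta = 5 - 2 = 3
Det delta = 3 * 3 = 9
New det = -14 + 9 = -5

Answer: -5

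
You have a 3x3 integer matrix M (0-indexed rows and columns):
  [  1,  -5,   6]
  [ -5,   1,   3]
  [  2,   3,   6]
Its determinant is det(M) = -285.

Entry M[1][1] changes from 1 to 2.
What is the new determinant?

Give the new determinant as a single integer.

Answer: -291

Derivation:
det is linear in row 1: changing M[1][1] by delta changes det by delta * cofactor(1,1).
Cofactor C_11 = (-1)^(1+1) * minor(1,1) = -6
Entry delta = 2 - 1 = 1
Det delta = 1 * -6 = -6
New det = -285 + -6 = -291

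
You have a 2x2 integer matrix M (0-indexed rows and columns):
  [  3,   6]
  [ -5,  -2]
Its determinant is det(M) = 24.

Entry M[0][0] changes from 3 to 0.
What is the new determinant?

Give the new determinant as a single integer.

det is linear in row 0: changing M[0][0] by delta changes det by delta * cofactor(0,0).
Cofactor C_00 = (-1)^(0+0) * minor(0,0) = -2
Entry delta = 0 - 3 = -3
Det delta = -3 * -2 = 6
New det = 24 + 6 = 30

Answer: 30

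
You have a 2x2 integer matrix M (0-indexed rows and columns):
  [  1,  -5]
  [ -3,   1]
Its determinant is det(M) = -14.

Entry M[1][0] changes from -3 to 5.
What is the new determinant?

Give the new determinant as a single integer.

Answer: 26

Derivation:
det is linear in row 1: changing M[1][0] by delta changes det by delta * cofactor(1,0).
Cofactor C_10 = (-1)^(1+0) * minor(1,0) = 5
Entry delta = 5 - -3 = 8
Det delta = 8 * 5 = 40
New det = -14 + 40 = 26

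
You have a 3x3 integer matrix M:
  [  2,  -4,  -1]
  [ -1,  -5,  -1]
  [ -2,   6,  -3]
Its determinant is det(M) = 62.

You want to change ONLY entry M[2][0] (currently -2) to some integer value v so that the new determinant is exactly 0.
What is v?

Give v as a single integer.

Answer: 60

Derivation:
det is linear in entry M[2][0]: det = old_det + (v - -2) * C_20
Cofactor C_20 = -1
Want det = 0: 62 + (v - -2) * -1 = 0
  (v - -2) = -62 / -1 = 62
  v = -2 + (62) = 60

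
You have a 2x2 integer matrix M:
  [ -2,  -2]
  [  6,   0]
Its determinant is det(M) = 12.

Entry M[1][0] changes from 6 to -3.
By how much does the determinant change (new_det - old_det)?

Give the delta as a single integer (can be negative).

Answer: -18

Derivation:
Cofactor C_10 = 2
Entry delta = -3 - 6 = -9
Det delta = entry_delta * cofactor = -9 * 2 = -18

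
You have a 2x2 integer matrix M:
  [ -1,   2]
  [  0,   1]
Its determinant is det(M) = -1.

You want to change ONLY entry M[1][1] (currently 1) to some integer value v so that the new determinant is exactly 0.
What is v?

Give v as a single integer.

Answer: 0

Derivation:
det is linear in entry M[1][1]: det = old_det + (v - 1) * C_11
Cofactor C_11 = -1
Want det = 0: -1 + (v - 1) * -1 = 0
  (v - 1) = 1 / -1 = -1
  v = 1 + (-1) = 0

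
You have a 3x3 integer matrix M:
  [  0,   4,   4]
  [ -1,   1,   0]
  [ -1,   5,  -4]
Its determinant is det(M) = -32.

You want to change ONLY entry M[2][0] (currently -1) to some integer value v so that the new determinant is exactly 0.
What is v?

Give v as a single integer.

det is linear in entry M[2][0]: det = old_det + (v - -1) * C_20
Cofactor C_20 = -4
Want det = 0: -32 + (v - -1) * -4 = 0
  (v - -1) = 32 / -4 = -8
  v = -1 + (-8) = -9

Answer: -9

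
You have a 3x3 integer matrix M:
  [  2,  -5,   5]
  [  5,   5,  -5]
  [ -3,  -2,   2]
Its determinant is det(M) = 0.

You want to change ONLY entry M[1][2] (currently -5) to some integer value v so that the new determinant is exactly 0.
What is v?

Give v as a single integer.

det is linear in entry M[1][2]: det = old_det + (v - -5) * C_12
Cofactor C_12 = 19
Want det = 0: 0 + (v - -5) * 19 = 0
  (v - -5) = 0 / 19 = 0
  v = -5 + (0) = -5

Answer: -5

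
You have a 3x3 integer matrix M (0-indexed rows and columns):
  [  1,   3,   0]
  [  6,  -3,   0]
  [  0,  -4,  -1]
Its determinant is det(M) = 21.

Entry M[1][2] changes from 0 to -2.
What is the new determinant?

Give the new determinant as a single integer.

det is linear in row 1: changing M[1][2] by delta changes det by delta * cofactor(1,2).
Cofactor C_12 = (-1)^(1+2) * minor(1,2) = 4
Entry delta = -2 - 0 = -2
Det delta = -2 * 4 = -8
New det = 21 + -8 = 13

Answer: 13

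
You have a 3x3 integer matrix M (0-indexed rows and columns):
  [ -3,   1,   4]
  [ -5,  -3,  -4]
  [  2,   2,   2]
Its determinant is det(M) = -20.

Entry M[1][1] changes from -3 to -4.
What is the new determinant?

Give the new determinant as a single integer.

Answer: -6

Derivation:
det is linear in row 1: changing M[1][1] by delta changes det by delta * cofactor(1,1).
Cofactor C_11 = (-1)^(1+1) * minor(1,1) = -14
Entry delta = -4 - -3 = -1
Det delta = -1 * -14 = 14
New det = -20 + 14 = -6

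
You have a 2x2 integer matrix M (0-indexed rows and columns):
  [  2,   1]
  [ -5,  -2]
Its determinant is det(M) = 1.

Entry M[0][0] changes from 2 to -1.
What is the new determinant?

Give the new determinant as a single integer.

Answer: 7

Derivation:
det is linear in row 0: changing M[0][0] by delta changes det by delta * cofactor(0,0).
Cofactor C_00 = (-1)^(0+0) * minor(0,0) = -2
Entry delta = -1 - 2 = -3
Det delta = -3 * -2 = 6
New det = 1 + 6 = 7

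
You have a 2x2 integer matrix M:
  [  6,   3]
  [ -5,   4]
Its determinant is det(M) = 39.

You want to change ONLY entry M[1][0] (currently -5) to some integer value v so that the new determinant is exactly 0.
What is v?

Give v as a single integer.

det is linear in entry M[1][0]: det = old_det + (v - -5) * C_10
Cofactor C_10 = -3
Want det = 0: 39 + (v - -5) * -3 = 0
  (v - -5) = -39 / -3 = 13
  v = -5 + (13) = 8

Answer: 8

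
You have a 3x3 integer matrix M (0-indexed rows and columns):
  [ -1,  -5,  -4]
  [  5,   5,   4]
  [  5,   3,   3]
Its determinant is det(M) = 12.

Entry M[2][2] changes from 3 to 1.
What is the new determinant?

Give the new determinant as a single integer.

det is linear in row 2: changing M[2][2] by delta changes det by delta * cofactor(2,2).
Cofactor C_22 = (-1)^(2+2) * minor(2,2) = 20
Entry delta = 1 - 3 = -2
Det delta = -2 * 20 = -40
New det = 12 + -40 = -28

Answer: -28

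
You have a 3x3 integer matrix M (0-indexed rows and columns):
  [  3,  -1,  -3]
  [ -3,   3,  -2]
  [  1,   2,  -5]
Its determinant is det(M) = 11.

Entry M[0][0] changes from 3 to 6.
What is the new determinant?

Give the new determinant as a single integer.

det is linear in row 0: changing M[0][0] by delta changes det by delta * cofactor(0,0).
Cofactor C_00 = (-1)^(0+0) * minor(0,0) = -11
Entry delta = 6 - 3 = 3
Det delta = 3 * -11 = -33
New det = 11 + -33 = -22

Answer: -22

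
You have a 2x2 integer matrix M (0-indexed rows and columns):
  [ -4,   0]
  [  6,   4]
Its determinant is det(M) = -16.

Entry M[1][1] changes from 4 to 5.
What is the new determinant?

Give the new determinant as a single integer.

Answer: -20

Derivation:
det is linear in row 1: changing M[1][1] by delta changes det by delta * cofactor(1,1).
Cofactor C_11 = (-1)^(1+1) * minor(1,1) = -4
Entry delta = 5 - 4 = 1
Det delta = 1 * -4 = -4
New det = -16 + -4 = -20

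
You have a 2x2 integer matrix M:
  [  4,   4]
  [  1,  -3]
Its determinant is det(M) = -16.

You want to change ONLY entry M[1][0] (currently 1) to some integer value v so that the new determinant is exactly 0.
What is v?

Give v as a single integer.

det is linear in entry M[1][0]: det = old_det + (v - 1) * C_10
Cofactor C_10 = -4
Want det = 0: -16 + (v - 1) * -4 = 0
  (v - 1) = 16 / -4 = -4
  v = 1 + (-4) = -3

Answer: -3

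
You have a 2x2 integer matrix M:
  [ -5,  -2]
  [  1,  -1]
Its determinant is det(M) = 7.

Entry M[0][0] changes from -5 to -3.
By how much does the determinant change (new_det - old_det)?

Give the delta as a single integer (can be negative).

Answer: -2

Derivation:
Cofactor C_00 = -1
Entry delta = -3 - -5 = 2
Det delta = entry_delta * cofactor = 2 * -1 = -2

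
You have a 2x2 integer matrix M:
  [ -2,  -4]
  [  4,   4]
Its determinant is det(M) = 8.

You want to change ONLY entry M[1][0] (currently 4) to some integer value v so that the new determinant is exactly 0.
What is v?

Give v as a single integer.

Answer: 2

Derivation:
det is linear in entry M[1][0]: det = old_det + (v - 4) * C_10
Cofactor C_10 = 4
Want det = 0: 8 + (v - 4) * 4 = 0
  (v - 4) = -8 / 4 = -2
  v = 4 + (-2) = 2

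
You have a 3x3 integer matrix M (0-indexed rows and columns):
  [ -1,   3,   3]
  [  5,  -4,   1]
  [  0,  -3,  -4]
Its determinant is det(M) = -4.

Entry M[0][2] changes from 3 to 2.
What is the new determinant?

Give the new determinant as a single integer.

Answer: 11

Derivation:
det is linear in row 0: changing M[0][2] by delta changes det by delta * cofactor(0,2).
Cofactor C_02 = (-1)^(0+2) * minor(0,2) = -15
Entry delta = 2 - 3 = -1
Det delta = -1 * -15 = 15
New det = -4 + 15 = 11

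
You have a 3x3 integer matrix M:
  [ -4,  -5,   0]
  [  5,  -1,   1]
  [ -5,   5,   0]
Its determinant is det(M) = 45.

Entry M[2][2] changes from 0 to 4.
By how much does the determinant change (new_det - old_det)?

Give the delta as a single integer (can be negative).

Answer: 116

Derivation:
Cofactor C_22 = 29
Entry delta = 4 - 0 = 4
Det delta = entry_delta * cofactor = 4 * 29 = 116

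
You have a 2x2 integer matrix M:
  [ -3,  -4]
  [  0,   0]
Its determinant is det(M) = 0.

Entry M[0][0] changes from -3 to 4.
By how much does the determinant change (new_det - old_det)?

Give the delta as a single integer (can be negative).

Cofactor C_00 = 0
Entry delta = 4 - -3 = 7
Det delta = entry_delta * cofactor = 7 * 0 = 0

Answer: 0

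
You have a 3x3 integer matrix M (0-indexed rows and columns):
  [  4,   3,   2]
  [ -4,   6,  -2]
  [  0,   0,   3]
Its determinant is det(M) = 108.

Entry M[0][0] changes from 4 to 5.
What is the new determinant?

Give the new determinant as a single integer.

det is linear in row 0: changing M[0][0] by delta changes det by delta * cofactor(0,0).
Cofactor C_00 = (-1)^(0+0) * minor(0,0) = 18
Entry delta = 5 - 4 = 1
Det delta = 1 * 18 = 18
New det = 108 + 18 = 126

Answer: 126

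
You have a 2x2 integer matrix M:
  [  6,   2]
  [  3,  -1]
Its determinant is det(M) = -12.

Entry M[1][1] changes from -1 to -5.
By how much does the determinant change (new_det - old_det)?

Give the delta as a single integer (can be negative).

Answer: -24

Derivation:
Cofactor C_11 = 6
Entry delta = -5 - -1 = -4
Det delta = entry_delta * cofactor = -4 * 6 = -24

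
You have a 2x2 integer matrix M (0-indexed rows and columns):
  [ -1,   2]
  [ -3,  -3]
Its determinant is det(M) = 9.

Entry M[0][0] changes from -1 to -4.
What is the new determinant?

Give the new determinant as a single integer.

det is linear in row 0: changing M[0][0] by delta changes det by delta * cofactor(0,0).
Cofactor C_00 = (-1)^(0+0) * minor(0,0) = -3
Entry delta = -4 - -1 = -3
Det delta = -3 * -3 = 9
New det = 9 + 9 = 18

Answer: 18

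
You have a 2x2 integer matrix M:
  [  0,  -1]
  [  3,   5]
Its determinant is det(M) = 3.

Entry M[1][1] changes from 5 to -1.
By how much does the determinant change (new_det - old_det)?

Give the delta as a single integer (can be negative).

Cofactor C_11 = 0
Entry delta = -1 - 5 = -6
Det delta = entry_delta * cofactor = -6 * 0 = 0

Answer: 0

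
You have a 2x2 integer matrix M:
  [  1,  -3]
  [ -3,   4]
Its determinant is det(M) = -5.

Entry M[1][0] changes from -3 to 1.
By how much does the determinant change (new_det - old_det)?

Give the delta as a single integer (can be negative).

Cofactor C_10 = 3
Entry delta = 1 - -3 = 4
Det delta = entry_delta * cofactor = 4 * 3 = 12

Answer: 12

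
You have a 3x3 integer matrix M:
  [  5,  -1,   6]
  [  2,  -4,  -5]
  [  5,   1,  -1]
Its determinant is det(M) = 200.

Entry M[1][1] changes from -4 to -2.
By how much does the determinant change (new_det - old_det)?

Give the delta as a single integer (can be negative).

Answer: -70

Derivation:
Cofactor C_11 = -35
Entry delta = -2 - -4 = 2
Det delta = entry_delta * cofactor = 2 * -35 = -70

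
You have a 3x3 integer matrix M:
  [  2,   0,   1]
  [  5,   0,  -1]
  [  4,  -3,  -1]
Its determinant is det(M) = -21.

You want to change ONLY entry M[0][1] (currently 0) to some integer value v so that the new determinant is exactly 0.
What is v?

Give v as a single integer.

det is linear in entry M[0][1]: det = old_det + (v - 0) * C_01
Cofactor C_01 = 1
Want det = 0: -21 + (v - 0) * 1 = 0
  (v - 0) = 21 / 1 = 21
  v = 0 + (21) = 21

Answer: 21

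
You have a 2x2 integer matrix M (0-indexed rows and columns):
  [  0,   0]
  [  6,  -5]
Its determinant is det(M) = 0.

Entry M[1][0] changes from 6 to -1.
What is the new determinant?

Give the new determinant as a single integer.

det is linear in row 1: changing M[1][0] by delta changes det by delta * cofactor(1,0).
Cofactor C_10 = (-1)^(1+0) * minor(1,0) = 0
Entry delta = -1 - 6 = -7
Det delta = -7 * 0 = 0
New det = 0 + 0 = 0

Answer: 0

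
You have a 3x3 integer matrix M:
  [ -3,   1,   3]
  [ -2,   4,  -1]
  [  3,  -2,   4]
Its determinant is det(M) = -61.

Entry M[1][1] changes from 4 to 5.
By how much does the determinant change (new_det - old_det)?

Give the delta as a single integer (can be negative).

Cofactor C_11 = -21
Entry delta = 5 - 4 = 1
Det delta = entry_delta * cofactor = 1 * -21 = -21

Answer: -21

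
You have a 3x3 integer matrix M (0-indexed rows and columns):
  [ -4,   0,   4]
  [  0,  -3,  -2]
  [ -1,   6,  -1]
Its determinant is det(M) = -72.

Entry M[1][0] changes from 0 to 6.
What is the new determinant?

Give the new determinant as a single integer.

Answer: 72

Derivation:
det is linear in row 1: changing M[1][0] by delta changes det by delta * cofactor(1,0).
Cofactor C_10 = (-1)^(1+0) * minor(1,0) = 24
Entry delta = 6 - 0 = 6
Det delta = 6 * 24 = 144
New det = -72 + 144 = 72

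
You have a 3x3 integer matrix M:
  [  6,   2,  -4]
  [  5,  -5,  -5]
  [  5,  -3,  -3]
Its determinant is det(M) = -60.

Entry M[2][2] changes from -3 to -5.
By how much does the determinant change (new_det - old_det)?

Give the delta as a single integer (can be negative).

Cofactor C_22 = -40
Entry delta = -5 - -3 = -2
Det delta = entry_delta * cofactor = -2 * -40 = 80

Answer: 80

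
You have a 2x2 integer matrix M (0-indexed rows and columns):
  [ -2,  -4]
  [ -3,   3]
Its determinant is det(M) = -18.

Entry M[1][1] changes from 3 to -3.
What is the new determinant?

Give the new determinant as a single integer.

det is linear in row 1: changing M[1][1] by delta changes det by delta * cofactor(1,1).
Cofactor C_11 = (-1)^(1+1) * minor(1,1) = -2
Entry delta = -3 - 3 = -6
Det delta = -6 * -2 = 12
New det = -18 + 12 = -6

Answer: -6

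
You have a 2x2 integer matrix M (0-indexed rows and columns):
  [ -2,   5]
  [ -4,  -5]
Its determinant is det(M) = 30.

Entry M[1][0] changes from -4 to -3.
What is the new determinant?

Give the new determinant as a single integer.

det is linear in row 1: changing M[1][0] by delta changes det by delta * cofactor(1,0).
Cofactor C_10 = (-1)^(1+0) * minor(1,0) = -5
Entry delta = -3 - -4 = 1
Det delta = 1 * -5 = -5
New det = 30 + -5 = 25

Answer: 25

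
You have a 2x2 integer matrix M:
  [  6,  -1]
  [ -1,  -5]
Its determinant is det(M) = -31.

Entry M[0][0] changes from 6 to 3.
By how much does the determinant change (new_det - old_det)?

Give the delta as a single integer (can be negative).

Answer: 15

Derivation:
Cofactor C_00 = -5
Entry delta = 3 - 6 = -3
Det delta = entry_delta * cofactor = -3 * -5 = 15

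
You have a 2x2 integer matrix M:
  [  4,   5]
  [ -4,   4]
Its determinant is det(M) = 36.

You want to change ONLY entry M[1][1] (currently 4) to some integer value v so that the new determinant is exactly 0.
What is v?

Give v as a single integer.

Answer: -5

Derivation:
det is linear in entry M[1][1]: det = old_det + (v - 4) * C_11
Cofactor C_11 = 4
Want det = 0: 36 + (v - 4) * 4 = 0
  (v - 4) = -36 / 4 = -9
  v = 4 + (-9) = -5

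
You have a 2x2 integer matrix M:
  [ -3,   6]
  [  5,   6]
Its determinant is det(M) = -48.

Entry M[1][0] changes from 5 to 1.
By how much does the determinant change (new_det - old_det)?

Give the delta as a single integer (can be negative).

Answer: 24

Derivation:
Cofactor C_10 = -6
Entry delta = 1 - 5 = -4
Det delta = entry_delta * cofactor = -4 * -6 = 24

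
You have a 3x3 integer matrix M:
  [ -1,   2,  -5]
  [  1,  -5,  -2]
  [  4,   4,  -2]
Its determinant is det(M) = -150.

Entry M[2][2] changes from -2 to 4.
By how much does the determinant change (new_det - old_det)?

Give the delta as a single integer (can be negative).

Cofactor C_22 = 3
Entry delta = 4 - -2 = 6
Det delta = entry_delta * cofactor = 6 * 3 = 18

Answer: 18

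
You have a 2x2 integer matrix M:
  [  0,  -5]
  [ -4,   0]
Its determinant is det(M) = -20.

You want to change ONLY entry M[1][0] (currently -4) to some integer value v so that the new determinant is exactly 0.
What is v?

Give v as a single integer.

Answer: 0

Derivation:
det is linear in entry M[1][0]: det = old_det + (v - -4) * C_10
Cofactor C_10 = 5
Want det = 0: -20 + (v - -4) * 5 = 0
  (v - -4) = 20 / 5 = 4
  v = -4 + (4) = 0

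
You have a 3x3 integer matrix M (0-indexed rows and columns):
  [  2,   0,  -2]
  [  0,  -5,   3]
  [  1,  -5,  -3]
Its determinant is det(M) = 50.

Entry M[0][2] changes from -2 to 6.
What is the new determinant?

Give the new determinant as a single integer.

Answer: 90

Derivation:
det is linear in row 0: changing M[0][2] by delta changes det by delta * cofactor(0,2).
Cofactor C_02 = (-1)^(0+2) * minor(0,2) = 5
Entry delta = 6 - -2 = 8
Det delta = 8 * 5 = 40
New det = 50 + 40 = 90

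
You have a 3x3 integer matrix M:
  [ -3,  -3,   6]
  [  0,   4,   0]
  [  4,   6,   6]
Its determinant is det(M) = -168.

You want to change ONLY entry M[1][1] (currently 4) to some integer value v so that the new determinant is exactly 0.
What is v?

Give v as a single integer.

Answer: 0

Derivation:
det is linear in entry M[1][1]: det = old_det + (v - 4) * C_11
Cofactor C_11 = -42
Want det = 0: -168 + (v - 4) * -42 = 0
  (v - 4) = 168 / -42 = -4
  v = 4 + (-4) = 0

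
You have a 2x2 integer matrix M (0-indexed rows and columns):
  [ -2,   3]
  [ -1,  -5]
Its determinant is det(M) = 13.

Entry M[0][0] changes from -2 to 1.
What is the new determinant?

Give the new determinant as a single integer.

det is linear in row 0: changing M[0][0] by delta changes det by delta * cofactor(0,0).
Cofactor C_00 = (-1)^(0+0) * minor(0,0) = -5
Entry delta = 1 - -2 = 3
Det delta = 3 * -5 = -15
New det = 13 + -15 = -2

Answer: -2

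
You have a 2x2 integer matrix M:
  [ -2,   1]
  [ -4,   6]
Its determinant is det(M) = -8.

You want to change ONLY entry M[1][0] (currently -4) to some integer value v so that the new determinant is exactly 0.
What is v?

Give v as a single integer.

det is linear in entry M[1][0]: det = old_det + (v - -4) * C_10
Cofactor C_10 = -1
Want det = 0: -8 + (v - -4) * -1 = 0
  (v - -4) = 8 / -1 = -8
  v = -4 + (-8) = -12

Answer: -12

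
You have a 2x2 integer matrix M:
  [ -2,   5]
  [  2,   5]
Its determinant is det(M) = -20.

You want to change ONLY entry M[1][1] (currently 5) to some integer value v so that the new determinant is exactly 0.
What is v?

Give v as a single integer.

Answer: -5

Derivation:
det is linear in entry M[1][1]: det = old_det + (v - 5) * C_11
Cofactor C_11 = -2
Want det = 0: -20 + (v - 5) * -2 = 0
  (v - 5) = 20 / -2 = -10
  v = 5 + (-10) = -5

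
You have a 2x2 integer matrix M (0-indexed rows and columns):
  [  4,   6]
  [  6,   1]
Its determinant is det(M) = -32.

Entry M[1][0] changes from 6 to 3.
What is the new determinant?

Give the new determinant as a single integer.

Answer: -14

Derivation:
det is linear in row 1: changing M[1][0] by delta changes det by delta * cofactor(1,0).
Cofactor C_10 = (-1)^(1+0) * minor(1,0) = -6
Entry delta = 3 - 6 = -3
Det delta = -3 * -6 = 18
New det = -32 + 18 = -14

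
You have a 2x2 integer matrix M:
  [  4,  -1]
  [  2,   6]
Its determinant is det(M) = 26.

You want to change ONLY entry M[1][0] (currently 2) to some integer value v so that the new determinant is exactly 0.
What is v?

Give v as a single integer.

Answer: -24

Derivation:
det is linear in entry M[1][0]: det = old_det + (v - 2) * C_10
Cofactor C_10 = 1
Want det = 0: 26 + (v - 2) * 1 = 0
  (v - 2) = -26 / 1 = -26
  v = 2 + (-26) = -24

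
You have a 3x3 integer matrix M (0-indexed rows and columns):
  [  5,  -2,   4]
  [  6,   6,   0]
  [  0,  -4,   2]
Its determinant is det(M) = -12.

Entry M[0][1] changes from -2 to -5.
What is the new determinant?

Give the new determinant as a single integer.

det is linear in row 0: changing M[0][1] by delta changes det by delta * cofactor(0,1).
Cofactor C_01 = (-1)^(0+1) * minor(0,1) = -12
Entry delta = -5 - -2 = -3
Det delta = -3 * -12 = 36
New det = -12 + 36 = 24

Answer: 24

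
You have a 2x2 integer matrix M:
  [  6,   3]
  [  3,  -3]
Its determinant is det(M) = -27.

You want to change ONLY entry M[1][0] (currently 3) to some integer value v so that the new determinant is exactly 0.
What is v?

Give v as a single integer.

Answer: -6

Derivation:
det is linear in entry M[1][0]: det = old_det + (v - 3) * C_10
Cofactor C_10 = -3
Want det = 0: -27 + (v - 3) * -3 = 0
  (v - 3) = 27 / -3 = -9
  v = 3 + (-9) = -6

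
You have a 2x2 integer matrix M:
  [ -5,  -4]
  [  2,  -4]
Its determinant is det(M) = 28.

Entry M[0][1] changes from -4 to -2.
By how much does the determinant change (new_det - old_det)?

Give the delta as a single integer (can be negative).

Cofactor C_01 = -2
Entry delta = -2 - -4 = 2
Det delta = entry_delta * cofactor = 2 * -2 = -4

Answer: -4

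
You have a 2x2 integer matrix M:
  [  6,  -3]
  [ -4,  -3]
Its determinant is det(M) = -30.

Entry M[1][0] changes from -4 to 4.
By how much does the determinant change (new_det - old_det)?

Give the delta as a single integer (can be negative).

Answer: 24

Derivation:
Cofactor C_10 = 3
Entry delta = 4 - -4 = 8
Det delta = entry_delta * cofactor = 8 * 3 = 24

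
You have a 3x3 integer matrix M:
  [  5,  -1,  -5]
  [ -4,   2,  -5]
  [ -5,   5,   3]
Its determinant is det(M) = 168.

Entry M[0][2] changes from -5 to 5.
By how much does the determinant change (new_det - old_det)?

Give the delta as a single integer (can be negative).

Answer: -100

Derivation:
Cofactor C_02 = -10
Entry delta = 5 - -5 = 10
Det delta = entry_delta * cofactor = 10 * -10 = -100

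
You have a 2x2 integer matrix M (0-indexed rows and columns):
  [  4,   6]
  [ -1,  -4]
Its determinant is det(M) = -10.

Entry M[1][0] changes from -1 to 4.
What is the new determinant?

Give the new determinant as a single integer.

det is linear in row 1: changing M[1][0] by delta changes det by delta * cofactor(1,0).
Cofactor C_10 = (-1)^(1+0) * minor(1,0) = -6
Entry delta = 4 - -1 = 5
Det delta = 5 * -6 = -30
New det = -10 + -30 = -40

Answer: -40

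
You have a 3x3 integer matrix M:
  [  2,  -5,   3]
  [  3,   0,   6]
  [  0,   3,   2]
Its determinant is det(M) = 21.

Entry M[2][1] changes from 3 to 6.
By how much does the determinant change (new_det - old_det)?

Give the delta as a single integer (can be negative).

Cofactor C_21 = -3
Entry delta = 6 - 3 = 3
Det delta = entry_delta * cofactor = 3 * -3 = -9

Answer: -9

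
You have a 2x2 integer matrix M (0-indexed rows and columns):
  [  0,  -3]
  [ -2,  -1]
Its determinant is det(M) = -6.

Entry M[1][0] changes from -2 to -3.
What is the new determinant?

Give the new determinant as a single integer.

det is linear in row 1: changing M[1][0] by delta changes det by delta * cofactor(1,0).
Cofactor C_10 = (-1)^(1+0) * minor(1,0) = 3
Entry delta = -3 - -2 = -1
Det delta = -1 * 3 = -3
New det = -6 + -3 = -9

Answer: -9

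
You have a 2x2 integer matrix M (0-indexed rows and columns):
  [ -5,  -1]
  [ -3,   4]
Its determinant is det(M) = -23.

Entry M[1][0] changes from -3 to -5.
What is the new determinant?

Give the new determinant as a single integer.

Answer: -25

Derivation:
det is linear in row 1: changing M[1][0] by delta changes det by delta * cofactor(1,0).
Cofactor C_10 = (-1)^(1+0) * minor(1,0) = 1
Entry delta = -5 - -3 = -2
Det delta = -2 * 1 = -2
New det = -23 + -2 = -25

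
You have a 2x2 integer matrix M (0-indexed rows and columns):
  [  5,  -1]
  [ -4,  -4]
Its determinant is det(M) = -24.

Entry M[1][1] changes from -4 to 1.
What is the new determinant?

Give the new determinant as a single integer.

Answer: 1

Derivation:
det is linear in row 1: changing M[1][1] by delta changes det by delta * cofactor(1,1).
Cofactor C_11 = (-1)^(1+1) * minor(1,1) = 5
Entry delta = 1 - -4 = 5
Det delta = 5 * 5 = 25
New det = -24 + 25 = 1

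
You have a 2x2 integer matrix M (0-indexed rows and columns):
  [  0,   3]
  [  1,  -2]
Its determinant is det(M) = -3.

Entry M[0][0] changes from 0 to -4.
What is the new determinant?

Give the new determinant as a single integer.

det is linear in row 0: changing M[0][0] by delta changes det by delta * cofactor(0,0).
Cofactor C_00 = (-1)^(0+0) * minor(0,0) = -2
Entry delta = -4 - 0 = -4
Det delta = -4 * -2 = 8
New det = -3 + 8 = 5

Answer: 5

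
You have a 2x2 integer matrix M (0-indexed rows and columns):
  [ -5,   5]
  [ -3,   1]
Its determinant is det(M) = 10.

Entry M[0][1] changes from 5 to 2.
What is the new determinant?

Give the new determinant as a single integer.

Answer: 1

Derivation:
det is linear in row 0: changing M[0][1] by delta changes det by delta * cofactor(0,1).
Cofactor C_01 = (-1)^(0+1) * minor(0,1) = 3
Entry delta = 2 - 5 = -3
Det delta = -3 * 3 = -9
New det = 10 + -9 = 1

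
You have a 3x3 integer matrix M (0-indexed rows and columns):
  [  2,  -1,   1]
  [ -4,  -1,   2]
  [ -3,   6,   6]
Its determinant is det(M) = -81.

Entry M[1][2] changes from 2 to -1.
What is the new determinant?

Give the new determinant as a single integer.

det is linear in row 1: changing M[1][2] by delta changes det by delta * cofactor(1,2).
Cofactor C_12 = (-1)^(1+2) * minor(1,2) = -9
Entry delta = -1 - 2 = -3
Det delta = -3 * -9 = 27
New det = -81 + 27 = -54

Answer: -54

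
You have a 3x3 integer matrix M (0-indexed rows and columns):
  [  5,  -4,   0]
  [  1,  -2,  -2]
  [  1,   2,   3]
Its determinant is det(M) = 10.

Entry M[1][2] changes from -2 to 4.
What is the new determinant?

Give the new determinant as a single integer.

Answer: -74

Derivation:
det is linear in row 1: changing M[1][2] by delta changes det by delta * cofactor(1,2).
Cofactor C_12 = (-1)^(1+2) * minor(1,2) = -14
Entry delta = 4 - -2 = 6
Det delta = 6 * -14 = -84
New det = 10 + -84 = -74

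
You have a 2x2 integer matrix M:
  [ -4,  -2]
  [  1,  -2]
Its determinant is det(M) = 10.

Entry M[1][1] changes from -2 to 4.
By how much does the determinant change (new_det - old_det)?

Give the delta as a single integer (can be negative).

Answer: -24

Derivation:
Cofactor C_11 = -4
Entry delta = 4 - -2 = 6
Det delta = entry_delta * cofactor = 6 * -4 = -24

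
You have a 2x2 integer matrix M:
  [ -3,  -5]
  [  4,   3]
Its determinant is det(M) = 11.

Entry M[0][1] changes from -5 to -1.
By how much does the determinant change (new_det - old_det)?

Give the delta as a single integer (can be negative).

Answer: -16

Derivation:
Cofactor C_01 = -4
Entry delta = -1 - -5 = 4
Det delta = entry_delta * cofactor = 4 * -4 = -16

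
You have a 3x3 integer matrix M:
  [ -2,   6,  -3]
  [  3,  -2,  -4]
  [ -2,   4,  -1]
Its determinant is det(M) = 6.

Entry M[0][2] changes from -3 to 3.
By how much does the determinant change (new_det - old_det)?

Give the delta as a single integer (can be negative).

Cofactor C_02 = 8
Entry delta = 3 - -3 = 6
Det delta = entry_delta * cofactor = 6 * 8 = 48

Answer: 48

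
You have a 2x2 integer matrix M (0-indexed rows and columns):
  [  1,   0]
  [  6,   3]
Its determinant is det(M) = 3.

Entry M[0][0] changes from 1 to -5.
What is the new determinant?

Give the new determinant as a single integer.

Answer: -15

Derivation:
det is linear in row 0: changing M[0][0] by delta changes det by delta * cofactor(0,0).
Cofactor C_00 = (-1)^(0+0) * minor(0,0) = 3
Entry delta = -5 - 1 = -6
Det delta = -6 * 3 = -18
New det = 3 + -18 = -15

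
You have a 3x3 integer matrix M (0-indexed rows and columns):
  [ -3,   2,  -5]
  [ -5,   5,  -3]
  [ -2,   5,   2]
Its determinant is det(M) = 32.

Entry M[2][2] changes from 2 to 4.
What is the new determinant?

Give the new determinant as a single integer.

det is linear in row 2: changing M[2][2] by delta changes det by delta * cofactor(2,2).
Cofactor C_22 = (-1)^(2+2) * minor(2,2) = -5
Entry delta = 4 - 2 = 2
Det delta = 2 * -5 = -10
New det = 32 + -10 = 22

Answer: 22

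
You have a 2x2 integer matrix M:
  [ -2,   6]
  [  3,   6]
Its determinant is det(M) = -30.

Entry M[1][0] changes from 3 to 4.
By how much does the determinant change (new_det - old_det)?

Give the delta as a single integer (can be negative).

Answer: -6

Derivation:
Cofactor C_10 = -6
Entry delta = 4 - 3 = 1
Det delta = entry_delta * cofactor = 1 * -6 = -6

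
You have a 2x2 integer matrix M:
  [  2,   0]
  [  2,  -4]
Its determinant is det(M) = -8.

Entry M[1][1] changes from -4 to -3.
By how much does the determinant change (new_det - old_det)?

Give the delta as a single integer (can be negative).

Answer: 2

Derivation:
Cofactor C_11 = 2
Entry delta = -3 - -4 = 1
Det delta = entry_delta * cofactor = 1 * 2 = 2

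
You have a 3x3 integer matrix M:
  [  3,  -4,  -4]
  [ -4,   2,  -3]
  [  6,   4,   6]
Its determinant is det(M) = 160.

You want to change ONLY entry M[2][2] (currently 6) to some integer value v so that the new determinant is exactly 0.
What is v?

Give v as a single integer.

det is linear in entry M[2][2]: det = old_det + (v - 6) * C_22
Cofactor C_22 = -10
Want det = 0: 160 + (v - 6) * -10 = 0
  (v - 6) = -160 / -10 = 16
  v = 6 + (16) = 22

Answer: 22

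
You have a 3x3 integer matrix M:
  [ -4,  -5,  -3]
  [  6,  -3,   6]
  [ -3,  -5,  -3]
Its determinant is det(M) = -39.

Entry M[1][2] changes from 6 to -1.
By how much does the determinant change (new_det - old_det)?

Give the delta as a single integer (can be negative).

Cofactor C_12 = -5
Entry delta = -1 - 6 = -7
Det delta = entry_delta * cofactor = -7 * -5 = 35

Answer: 35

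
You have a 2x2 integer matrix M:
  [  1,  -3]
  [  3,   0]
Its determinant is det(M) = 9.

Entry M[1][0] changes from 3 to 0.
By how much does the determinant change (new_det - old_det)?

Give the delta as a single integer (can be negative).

Answer: -9

Derivation:
Cofactor C_10 = 3
Entry delta = 0 - 3 = -3
Det delta = entry_delta * cofactor = -3 * 3 = -9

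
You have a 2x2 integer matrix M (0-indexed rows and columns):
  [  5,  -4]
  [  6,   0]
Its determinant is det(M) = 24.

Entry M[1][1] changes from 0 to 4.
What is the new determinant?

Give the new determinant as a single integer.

det is linear in row 1: changing M[1][1] by delta changes det by delta * cofactor(1,1).
Cofactor C_11 = (-1)^(1+1) * minor(1,1) = 5
Entry delta = 4 - 0 = 4
Det delta = 4 * 5 = 20
New det = 24 + 20 = 44

Answer: 44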